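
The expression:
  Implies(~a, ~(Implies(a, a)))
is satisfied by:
  {a: True}


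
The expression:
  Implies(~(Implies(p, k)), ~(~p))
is always true.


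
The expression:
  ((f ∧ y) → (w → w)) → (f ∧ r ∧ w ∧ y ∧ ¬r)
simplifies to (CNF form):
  False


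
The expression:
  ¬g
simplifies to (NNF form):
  ¬g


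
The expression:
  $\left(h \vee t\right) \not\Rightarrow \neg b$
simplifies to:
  $b \wedge \left(h \vee t\right)$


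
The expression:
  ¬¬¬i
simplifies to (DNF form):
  ¬i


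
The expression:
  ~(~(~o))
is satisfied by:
  {o: False}


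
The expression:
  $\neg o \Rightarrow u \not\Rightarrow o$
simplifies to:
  $o \vee u$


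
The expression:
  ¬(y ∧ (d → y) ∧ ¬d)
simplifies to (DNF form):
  d ∨ ¬y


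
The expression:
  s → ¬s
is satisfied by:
  {s: False}


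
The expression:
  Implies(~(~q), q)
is always true.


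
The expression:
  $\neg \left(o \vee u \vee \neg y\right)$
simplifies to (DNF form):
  $y \wedge \neg o \wedge \neg u$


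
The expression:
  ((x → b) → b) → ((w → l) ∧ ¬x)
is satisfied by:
  {l: True, x: False, w: False, b: False}
  {l: False, x: False, w: False, b: False}
  {b: True, l: True, x: False, w: False}
  {b: True, l: False, x: False, w: False}
  {l: True, w: True, b: False, x: False}
  {w: True, b: False, x: False, l: False}
  {b: True, w: True, l: True, x: False}


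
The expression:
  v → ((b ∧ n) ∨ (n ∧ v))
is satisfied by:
  {n: True, v: False}
  {v: False, n: False}
  {v: True, n: True}


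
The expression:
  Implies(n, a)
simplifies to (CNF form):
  a | ~n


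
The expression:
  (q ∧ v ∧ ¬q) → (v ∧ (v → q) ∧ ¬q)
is always true.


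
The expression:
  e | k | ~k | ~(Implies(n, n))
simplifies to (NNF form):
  True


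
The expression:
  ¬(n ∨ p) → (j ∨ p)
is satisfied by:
  {n: True, p: True, j: True}
  {n: True, p: True, j: False}
  {n: True, j: True, p: False}
  {n: True, j: False, p: False}
  {p: True, j: True, n: False}
  {p: True, j: False, n: False}
  {j: True, p: False, n: False}


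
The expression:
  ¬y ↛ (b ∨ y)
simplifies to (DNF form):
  ¬b ∧ ¬y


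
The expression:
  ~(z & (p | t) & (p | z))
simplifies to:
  ~z | (~p & ~t)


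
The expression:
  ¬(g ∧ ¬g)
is always true.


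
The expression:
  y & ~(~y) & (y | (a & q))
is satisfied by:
  {y: True}


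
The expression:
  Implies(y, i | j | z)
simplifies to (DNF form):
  i | j | z | ~y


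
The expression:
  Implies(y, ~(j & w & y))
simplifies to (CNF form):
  ~j | ~w | ~y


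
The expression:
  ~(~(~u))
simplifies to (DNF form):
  ~u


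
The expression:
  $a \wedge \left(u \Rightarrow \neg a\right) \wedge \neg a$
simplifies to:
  $\text{False}$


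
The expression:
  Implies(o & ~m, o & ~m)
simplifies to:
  True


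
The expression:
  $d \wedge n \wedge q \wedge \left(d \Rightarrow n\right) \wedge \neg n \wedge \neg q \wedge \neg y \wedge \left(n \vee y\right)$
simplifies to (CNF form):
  $\text{False}$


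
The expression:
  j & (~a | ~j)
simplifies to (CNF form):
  j & ~a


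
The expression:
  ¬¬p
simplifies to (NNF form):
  p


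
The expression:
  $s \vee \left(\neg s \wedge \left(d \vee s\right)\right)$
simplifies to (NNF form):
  $d \vee s$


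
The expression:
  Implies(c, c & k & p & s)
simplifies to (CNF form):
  (k | ~c) & (p | ~c) & (s | ~c)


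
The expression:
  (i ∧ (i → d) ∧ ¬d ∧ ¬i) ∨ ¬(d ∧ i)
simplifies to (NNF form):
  ¬d ∨ ¬i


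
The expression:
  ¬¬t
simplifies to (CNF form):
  t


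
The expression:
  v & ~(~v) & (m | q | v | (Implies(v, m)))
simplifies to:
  v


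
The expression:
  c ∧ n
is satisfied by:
  {c: True, n: True}


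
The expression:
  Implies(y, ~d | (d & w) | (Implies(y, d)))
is always true.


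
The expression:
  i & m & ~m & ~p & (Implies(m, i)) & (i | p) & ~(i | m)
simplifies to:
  False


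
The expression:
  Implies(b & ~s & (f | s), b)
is always true.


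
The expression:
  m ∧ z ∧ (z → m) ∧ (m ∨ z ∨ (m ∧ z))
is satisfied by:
  {z: True, m: True}


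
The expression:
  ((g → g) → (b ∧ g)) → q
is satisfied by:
  {q: True, g: False, b: False}
  {g: False, b: False, q: False}
  {b: True, q: True, g: False}
  {b: True, g: False, q: False}
  {q: True, g: True, b: False}
  {g: True, q: False, b: False}
  {b: True, g: True, q: True}


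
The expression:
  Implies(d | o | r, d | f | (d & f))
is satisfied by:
  {d: True, f: True, o: False, r: False}
  {r: True, d: True, f: True, o: False}
  {d: True, f: True, o: True, r: False}
  {r: True, d: True, f: True, o: True}
  {d: True, o: False, f: False, r: False}
  {d: True, r: True, o: False, f: False}
  {d: True, o: True, f: False, r: False}
  {d: True, r: True, o: True, f: False}
  {f: True, r: False, o: False, d: False}
  {r: True, f: True, o: False, d: False}
  {f: True, o: True, r: False, d: False}
  {r: True, f: True, o: True, d: False}
  {r: False, o: False, f: False, d: False}


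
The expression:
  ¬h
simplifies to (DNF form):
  ¬h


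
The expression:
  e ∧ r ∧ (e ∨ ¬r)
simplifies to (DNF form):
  e ∧ r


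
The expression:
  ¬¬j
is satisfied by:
  {j: True}


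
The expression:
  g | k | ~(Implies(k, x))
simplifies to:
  g | k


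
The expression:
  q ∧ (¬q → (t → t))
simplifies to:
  q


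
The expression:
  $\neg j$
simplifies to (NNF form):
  $\neg j$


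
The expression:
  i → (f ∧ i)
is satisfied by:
  {f: True, i: False}
  {i: False, f: False}
  {i: True, f: True}


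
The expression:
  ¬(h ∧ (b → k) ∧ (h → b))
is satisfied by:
  {h: False, k: False, b: False}
  {b: True, h: False, k: False}
  {k: True, h: False, b: False}
  {b: True, k: True, h: False}
  {h: True, b: False, k: False}
  {b: True, h: True, k: False}
  {k: True, h: True, b: False}


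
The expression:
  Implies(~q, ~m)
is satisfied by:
  {q: True, m: False}
  {m: False, q: False}
  {m: True, q: True}


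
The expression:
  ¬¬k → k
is always true.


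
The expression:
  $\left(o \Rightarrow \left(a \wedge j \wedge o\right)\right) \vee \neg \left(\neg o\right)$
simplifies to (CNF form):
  $\text{True}$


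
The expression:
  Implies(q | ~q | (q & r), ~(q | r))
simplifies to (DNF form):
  ~q & ~r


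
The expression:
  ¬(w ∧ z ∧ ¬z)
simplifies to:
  True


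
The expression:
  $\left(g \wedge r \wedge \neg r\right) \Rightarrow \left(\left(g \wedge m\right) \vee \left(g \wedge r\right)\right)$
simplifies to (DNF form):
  $\text{True}$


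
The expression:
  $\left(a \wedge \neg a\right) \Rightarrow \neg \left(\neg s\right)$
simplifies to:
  $\text{True}$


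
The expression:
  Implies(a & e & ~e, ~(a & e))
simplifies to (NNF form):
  True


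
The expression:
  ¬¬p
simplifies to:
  p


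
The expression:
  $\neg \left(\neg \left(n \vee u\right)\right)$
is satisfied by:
  {n: True, u: True}
  {n: True, u: False}
  {u: True, n: False}


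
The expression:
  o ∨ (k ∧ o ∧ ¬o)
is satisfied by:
  {o: True}


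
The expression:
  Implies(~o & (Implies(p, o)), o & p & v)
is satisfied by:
  {o: True, p: True}
  {o: True, p: False}
  {p: True, o: False}


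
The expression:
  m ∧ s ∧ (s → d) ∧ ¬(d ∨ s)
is never true.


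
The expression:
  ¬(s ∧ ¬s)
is always true.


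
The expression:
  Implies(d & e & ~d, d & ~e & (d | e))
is always true.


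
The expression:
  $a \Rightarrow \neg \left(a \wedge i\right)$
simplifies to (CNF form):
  $\neg a \vee \neg i$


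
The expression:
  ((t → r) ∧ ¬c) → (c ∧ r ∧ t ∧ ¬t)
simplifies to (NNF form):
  c ∨ (t ∧ ¬r)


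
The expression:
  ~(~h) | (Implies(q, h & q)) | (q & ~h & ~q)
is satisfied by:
  {h: True, q: False}
  {q: False, h: False}
  {q: True, h: True}


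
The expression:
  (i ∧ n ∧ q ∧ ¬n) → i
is always true.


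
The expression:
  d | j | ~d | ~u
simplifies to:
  True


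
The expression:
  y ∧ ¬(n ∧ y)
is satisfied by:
  {y: True, n: False}


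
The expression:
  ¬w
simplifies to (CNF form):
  ¬w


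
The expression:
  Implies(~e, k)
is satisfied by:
  {k: True, e: True}
  {k: True, e: False}
  {e: True, k: False}


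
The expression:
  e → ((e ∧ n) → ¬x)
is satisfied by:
  {x: False, e: False, n: False}
  {n: True, x: False, e: False}
  {e: True, x: False, n: False}
  {n: True, e: True, x: False}
  {x: True, n: False, e: False}
  {n: True, x: True, e: False}
  {e: True, x: True, n: False}


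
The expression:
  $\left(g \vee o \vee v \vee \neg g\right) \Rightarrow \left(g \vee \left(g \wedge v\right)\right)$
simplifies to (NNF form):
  $g$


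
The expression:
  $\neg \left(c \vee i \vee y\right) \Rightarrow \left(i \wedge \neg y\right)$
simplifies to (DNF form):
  $c \vee i \vee y$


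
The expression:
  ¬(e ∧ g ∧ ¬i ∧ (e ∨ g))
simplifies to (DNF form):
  i ∨ ¬e ∨ ¬g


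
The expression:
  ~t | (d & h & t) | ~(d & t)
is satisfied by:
  {h: True, t: False, d: False}
  {h: False, t: False, d: False}
  {d: True, h: True, t: False}
  {d: True, h: False, t: False}
  {t: True, h: True, d: False}
  {t: True, h: False, d: False}
  {t: True, d: True, h: True}


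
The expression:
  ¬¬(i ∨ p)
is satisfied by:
  {i: True, p: True}
  {i: True, p: False}
  {p: True, i: False}


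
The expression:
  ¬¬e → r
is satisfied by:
  {r: True, e: False}
  {e: False, r: False}
  {e: True, r: True}


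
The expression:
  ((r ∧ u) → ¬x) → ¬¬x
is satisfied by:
  {x: True}


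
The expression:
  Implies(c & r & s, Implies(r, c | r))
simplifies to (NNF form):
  True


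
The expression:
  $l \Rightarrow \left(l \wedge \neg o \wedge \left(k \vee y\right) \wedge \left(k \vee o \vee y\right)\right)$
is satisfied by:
  {y: True, k: True, o: False, l: False}
  {y: True, o: False, l: False, k: False}
  {k: True, o: False, l: False, y: False}
  {k: False, o: False, l: False, y: False}
  {y: True, k: True, o: True, l: False}
  {y: True, o: True, k: False, l: False}
  {k: True, o: True, y: False, l: False}
  {o: True, y: False, l: False, k: False}
  {k: True, y: True, l: True, o: False}
  {y: True, l: True, k: False, o: False}
  {k: True, l: True, y: False, o: False}


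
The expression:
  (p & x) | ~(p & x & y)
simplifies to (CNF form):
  True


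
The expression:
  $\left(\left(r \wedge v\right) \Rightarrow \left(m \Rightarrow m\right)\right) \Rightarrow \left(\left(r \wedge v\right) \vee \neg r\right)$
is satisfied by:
  {v: True, r: False}
  {r: False, v: False}
  {r: True, v: True}


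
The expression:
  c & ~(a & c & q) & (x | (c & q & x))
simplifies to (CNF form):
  c & x & (~a | ~q)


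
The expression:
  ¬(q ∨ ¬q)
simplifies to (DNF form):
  False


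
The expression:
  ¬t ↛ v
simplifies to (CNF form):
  v ∨ ¬t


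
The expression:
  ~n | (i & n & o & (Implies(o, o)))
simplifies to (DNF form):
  ~n | (i & o)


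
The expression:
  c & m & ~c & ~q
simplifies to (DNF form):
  False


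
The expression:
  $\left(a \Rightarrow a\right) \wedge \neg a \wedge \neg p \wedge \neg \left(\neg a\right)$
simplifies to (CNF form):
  $\text{False}$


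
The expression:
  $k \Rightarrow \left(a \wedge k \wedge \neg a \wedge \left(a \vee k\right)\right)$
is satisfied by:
  {k: False}


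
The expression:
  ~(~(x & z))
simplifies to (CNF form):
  x & z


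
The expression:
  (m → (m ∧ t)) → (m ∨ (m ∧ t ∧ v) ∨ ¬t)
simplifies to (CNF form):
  m ∨ ¬t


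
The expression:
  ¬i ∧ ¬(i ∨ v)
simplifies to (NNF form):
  ¬i ∧ ¬v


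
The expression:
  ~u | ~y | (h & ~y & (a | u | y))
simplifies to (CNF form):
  ~u | ~y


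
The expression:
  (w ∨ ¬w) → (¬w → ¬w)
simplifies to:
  True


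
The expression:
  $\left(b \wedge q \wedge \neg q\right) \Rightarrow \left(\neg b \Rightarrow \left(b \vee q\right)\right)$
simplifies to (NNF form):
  $\text{True}$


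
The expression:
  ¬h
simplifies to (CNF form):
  ¬h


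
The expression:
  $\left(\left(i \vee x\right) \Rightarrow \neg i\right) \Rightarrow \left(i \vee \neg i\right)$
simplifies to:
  $\text{True}$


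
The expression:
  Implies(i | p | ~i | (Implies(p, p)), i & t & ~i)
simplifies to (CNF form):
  False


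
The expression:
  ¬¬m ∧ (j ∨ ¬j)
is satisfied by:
  {m: True}


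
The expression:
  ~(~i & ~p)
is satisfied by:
  {i: True, p: True}
  {i: True, p: False}
  {p: True, i: False}


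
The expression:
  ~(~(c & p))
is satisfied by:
  {c: True, p: True}


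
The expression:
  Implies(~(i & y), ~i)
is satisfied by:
  {y: True, i: False}
  {i: False, y: False}
  {i: True, y: True}


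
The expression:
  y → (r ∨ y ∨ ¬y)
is always true.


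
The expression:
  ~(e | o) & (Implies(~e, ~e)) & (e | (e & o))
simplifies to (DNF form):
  False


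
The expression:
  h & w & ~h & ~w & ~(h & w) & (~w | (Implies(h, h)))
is never true.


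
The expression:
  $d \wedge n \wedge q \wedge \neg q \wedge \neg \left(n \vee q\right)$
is never true.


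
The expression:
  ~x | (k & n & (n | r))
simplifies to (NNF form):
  ~x | (k & n)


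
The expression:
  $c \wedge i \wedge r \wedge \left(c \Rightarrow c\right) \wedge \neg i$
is never true.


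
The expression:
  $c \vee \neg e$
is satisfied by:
  {c: True, e: False}
  {e: False, c: False}
  {e: True, c: True}


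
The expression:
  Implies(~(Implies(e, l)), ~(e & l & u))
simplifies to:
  True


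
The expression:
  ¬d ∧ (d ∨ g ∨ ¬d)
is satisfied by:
  {d: False}


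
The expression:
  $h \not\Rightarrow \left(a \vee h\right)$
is never true.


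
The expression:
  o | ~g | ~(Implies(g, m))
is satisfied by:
  {o: True, g: False, m: False}
  {g: False, m: False, o: False}
  {o: True, m: True, g: False}
  {m: True, g: False, o: False}
  {o: True, g: True, m: False}
  {g: True, o: False, m: False}
  {o: True, m: True, g: True}


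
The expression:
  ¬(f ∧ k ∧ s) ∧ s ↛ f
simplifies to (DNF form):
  s ∧ ¬f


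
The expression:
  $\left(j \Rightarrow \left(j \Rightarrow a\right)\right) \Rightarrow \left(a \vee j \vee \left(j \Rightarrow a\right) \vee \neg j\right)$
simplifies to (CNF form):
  $\text{True}$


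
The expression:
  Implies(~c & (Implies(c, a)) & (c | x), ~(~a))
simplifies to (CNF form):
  a | c | ~x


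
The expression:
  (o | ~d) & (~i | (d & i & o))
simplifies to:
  (d & o) | (~d & ~i)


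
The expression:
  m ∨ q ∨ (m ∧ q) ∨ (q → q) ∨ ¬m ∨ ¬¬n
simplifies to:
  True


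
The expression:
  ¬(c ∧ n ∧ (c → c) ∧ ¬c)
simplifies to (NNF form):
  True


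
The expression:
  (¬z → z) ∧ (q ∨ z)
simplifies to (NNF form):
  z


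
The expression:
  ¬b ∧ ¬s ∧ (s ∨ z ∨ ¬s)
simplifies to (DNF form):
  ¬b ∧ ¬s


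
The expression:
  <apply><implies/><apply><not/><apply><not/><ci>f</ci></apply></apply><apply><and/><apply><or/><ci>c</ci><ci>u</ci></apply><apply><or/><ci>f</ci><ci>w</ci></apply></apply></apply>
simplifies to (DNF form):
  <apply><or/><ci>c</ci><ci>u</ci><apply><not/><ci>f</ci></apply></apply>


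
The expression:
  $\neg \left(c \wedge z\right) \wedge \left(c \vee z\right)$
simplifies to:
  $\left(c \wedge \neg z\right) \vee \left(z \wedge \neg c\right)$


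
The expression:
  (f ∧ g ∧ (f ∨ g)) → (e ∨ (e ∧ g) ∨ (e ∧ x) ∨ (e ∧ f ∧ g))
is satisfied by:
  {e: True, g: False, f: False}
  {g: False, f: False, e: False}
  {f: True, e: True, g: False}
  {f: True, g: False, e: False}
  {e: True, g: True, f: False}
  {g: True, e: False, f: False}
  {f: True, g: True, e: True}


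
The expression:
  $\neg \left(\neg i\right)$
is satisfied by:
  {i: True}


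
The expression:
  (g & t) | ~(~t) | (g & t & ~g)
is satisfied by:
  {t: True}


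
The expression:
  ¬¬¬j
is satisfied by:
  {j: False}


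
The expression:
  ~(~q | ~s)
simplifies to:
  q & s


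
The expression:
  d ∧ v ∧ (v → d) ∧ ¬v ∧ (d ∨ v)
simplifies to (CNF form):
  False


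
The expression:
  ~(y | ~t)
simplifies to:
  t & ~y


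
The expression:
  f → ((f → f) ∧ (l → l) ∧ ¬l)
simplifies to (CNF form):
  ¬f ∨ ¬l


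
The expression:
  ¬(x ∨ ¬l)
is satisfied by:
  {l: True, x: False}


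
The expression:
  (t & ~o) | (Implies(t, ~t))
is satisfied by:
  {o: False, t: False}
  {t: True, o: False}
  {o: True, t: False}


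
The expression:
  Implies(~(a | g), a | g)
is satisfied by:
  {a: True, g: True}
  {a: True, g: False}
  {g: True, a: False}


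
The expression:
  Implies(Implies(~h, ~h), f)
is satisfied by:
  {f: True}


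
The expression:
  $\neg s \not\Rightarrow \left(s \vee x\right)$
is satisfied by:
  {x: False, s: False}


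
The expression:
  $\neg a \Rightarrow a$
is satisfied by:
  {a: True}


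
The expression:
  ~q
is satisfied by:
  {q: False}


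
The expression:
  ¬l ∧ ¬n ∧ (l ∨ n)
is never true.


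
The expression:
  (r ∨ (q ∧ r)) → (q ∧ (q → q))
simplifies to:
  q ∨ ¬r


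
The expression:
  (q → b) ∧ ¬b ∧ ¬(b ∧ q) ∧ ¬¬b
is never true.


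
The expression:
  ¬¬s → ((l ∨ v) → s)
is always true.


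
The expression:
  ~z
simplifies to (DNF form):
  ~z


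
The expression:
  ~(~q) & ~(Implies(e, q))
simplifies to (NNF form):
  False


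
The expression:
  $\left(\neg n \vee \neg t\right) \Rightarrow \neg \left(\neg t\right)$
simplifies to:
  $t$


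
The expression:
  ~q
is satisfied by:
  {q: False}


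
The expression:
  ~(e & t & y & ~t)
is always true.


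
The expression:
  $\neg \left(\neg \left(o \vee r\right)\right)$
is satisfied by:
  {r: True, o: True}
  {r: True, o: False}
  {o: True, r: False}


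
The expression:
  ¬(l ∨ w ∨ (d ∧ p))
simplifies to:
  ¬l ∧ ¬w ∧ (¬d ∨ ¬p)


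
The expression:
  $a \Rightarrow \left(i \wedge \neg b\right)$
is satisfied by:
  {i: True, b: False, a: False}
  {b: False, a: False, i: False}
  {i: True, b: True, a: False}
  {b: True, i: False, a: False}
  {a: True, i: True, b: False}


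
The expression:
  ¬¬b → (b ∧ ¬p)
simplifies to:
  ¬b ∨ ¬p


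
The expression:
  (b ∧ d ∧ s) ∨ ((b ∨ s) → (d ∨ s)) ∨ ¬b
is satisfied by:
  {d: True, s: True, b: False}
  {d: True, s: False, b: False}
  {s: True, d: False, b: False}
  {d: False, s: False, b: False}
  {b: True, d: True, s: True}
  {b: True, d: True, s: False}
  {b: True, s: True, d: False}


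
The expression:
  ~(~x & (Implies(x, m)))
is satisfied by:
  {x: True}


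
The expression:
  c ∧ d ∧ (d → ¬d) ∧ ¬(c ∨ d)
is never true.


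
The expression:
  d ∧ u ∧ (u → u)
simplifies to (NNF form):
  d ∧ u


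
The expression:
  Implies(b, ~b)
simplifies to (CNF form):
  ~b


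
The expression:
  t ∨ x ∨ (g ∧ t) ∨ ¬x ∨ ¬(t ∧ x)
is always true.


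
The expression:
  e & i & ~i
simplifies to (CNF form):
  False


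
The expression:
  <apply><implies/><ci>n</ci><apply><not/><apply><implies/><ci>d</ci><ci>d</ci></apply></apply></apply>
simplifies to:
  <apply><not/><ci>n</ci></apply>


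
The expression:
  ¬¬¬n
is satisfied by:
  {n: False}


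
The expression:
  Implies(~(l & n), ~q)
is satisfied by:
  {n: True, l: True, q: False}
  {n: True, l: False, q: False}
  {l: True, n: False, q: False}
  {n: False, l: False, q: False}
  {n: True, q: True, l: True}


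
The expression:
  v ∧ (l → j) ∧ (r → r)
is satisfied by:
  {j: True, v: True, l: False}
  {v: True, l: False, j: False}
  {j: True, l: True, v: True}


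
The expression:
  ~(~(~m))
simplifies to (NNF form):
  ~m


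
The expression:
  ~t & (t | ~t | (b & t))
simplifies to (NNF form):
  ~t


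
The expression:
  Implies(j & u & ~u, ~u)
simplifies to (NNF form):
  True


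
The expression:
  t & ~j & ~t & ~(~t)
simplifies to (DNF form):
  False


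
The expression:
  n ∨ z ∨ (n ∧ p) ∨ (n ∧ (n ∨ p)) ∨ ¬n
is always true.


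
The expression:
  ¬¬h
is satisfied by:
  {h: True}


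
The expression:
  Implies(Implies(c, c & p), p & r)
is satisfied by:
  {r: True, c: True, p: False}
  {c: True, p: False, r: False}
  {r: True, p: True, c: True}
  {r: True, p: True, c: False}


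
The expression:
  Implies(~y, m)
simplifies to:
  m | y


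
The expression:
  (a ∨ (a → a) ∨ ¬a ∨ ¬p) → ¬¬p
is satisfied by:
  {p: True}


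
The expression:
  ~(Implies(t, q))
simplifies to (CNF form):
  t & ~q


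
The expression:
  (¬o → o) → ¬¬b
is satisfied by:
  {b: True, o: False}
  {o: False, b: False}
  {o: True, b: True}


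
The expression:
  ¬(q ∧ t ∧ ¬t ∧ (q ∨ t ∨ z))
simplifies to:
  True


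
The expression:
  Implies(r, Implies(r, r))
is always true.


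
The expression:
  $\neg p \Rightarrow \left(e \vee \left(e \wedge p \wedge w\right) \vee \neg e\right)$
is always true.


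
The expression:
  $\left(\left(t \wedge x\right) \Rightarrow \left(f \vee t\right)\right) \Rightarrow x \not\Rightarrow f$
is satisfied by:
  {x: True, f: False}


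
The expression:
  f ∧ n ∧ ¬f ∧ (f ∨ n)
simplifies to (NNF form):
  False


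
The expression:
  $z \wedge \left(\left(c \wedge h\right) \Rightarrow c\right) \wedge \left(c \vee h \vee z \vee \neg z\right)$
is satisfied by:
  {z: True}


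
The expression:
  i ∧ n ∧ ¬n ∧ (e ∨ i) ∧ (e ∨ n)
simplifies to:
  False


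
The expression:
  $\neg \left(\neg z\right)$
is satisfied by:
  {z: True}


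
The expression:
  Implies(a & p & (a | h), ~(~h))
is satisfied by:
  {h: True, p: False, a: False}
  {p: False, a: False, h: False}
  {a: True, h: True, p: False}
  {a: True, p: False, h: False}
  {h: True, p: True, a: False}
  {p: True, h: False, a: False}
  {a: True, p: True, h: True}


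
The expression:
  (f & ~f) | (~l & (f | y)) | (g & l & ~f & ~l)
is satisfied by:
  {y: True, f: True, l: False}
  {y: True, f: False, l: False}
  {f: True, y: False, l: False}


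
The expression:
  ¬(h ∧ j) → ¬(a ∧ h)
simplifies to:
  j ∨ ¬a ∨ ¬h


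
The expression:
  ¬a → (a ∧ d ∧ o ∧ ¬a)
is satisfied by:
  {a: True}


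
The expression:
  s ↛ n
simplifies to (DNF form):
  s ∧ ¬n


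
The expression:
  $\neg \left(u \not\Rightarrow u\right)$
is always true.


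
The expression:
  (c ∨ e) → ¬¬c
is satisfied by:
  {c: True, e: False}
  {e: False, c: False}
  {e: True, c: True}


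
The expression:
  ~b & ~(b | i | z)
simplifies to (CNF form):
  ~b & ~i & ~z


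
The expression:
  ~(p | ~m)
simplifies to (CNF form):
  m & ~p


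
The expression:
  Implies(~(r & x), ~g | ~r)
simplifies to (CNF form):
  x | ~g | ~r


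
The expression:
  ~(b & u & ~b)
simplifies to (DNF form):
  True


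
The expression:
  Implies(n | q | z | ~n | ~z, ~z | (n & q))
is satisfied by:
  {n: True, q: True, z: False}
  {n: True, q: False, z: False}
  {q: True, n: False, z: False}
  {n: False, q: False, z: False}
  {n: True, z: True, q: True}


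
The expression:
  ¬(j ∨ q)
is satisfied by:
  {q: False, j: False}


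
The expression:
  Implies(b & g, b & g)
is always true.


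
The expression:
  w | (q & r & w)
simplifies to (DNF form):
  w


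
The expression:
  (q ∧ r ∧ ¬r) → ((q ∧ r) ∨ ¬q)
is always true.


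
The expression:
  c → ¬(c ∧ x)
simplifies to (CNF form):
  ¬c ∨ ¬x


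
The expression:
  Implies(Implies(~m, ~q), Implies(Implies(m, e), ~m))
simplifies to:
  ~e | ~m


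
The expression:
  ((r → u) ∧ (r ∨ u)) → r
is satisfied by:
  {r: True, u: False}
  {u: False, r: False}
  {u: True, r: True}


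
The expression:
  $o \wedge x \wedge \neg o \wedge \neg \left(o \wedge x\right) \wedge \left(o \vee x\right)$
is never true.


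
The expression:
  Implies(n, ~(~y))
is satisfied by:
  {y: True, n: False}
  {n: False, y: False}
  {n: True, y: True}


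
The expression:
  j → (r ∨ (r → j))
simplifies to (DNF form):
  True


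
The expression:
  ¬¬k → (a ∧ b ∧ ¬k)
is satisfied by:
  {k: False}


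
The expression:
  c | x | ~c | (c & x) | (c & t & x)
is always true.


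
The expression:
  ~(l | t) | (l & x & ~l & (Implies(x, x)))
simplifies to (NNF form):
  ~l & ~t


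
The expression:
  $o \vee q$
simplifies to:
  $o \vee q$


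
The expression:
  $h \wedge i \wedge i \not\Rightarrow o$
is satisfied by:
  {h: True, i: True, o: False}


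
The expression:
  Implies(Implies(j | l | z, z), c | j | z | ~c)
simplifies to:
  True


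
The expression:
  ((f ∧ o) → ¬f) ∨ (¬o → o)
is always true.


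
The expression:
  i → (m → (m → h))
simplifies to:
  h ∨ ¬i ∨ ¬m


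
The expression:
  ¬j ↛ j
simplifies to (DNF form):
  True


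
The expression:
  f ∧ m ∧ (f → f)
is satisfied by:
  {m: True, f: True}


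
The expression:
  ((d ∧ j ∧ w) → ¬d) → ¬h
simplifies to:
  (d ∧ j ∧ w) ∨ ¬h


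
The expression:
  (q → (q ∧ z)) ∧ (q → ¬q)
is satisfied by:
  {q: False}


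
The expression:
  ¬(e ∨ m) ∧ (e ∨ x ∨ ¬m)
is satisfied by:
  {e: False, m: False}


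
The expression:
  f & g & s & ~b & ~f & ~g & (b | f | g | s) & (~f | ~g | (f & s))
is never true.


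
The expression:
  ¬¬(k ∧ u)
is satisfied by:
  {u: True, k: True}


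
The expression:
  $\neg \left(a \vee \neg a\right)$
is never true.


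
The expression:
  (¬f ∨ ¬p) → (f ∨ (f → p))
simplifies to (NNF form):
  True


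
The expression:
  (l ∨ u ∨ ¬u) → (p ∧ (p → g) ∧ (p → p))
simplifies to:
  g ∧ p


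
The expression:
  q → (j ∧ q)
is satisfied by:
  {j: True, q: False}
  {q: False, j: False}
  {q: True, j: True}


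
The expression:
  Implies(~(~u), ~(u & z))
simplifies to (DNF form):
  ~u | ~z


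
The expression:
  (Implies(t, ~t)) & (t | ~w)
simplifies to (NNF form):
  ~t & ~w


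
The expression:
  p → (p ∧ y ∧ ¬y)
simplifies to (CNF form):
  ¬p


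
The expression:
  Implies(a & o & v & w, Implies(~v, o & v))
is always true.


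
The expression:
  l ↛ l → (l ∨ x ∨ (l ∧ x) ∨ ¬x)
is always true.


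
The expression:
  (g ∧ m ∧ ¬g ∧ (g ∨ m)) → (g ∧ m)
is always true.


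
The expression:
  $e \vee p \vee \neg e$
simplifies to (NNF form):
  $\text{True}$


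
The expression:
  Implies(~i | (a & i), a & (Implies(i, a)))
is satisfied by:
  {i: True, a: True}
  {i: True, a: False}
  {a: True, i: False}


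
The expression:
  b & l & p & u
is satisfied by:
  {p: True, u: True, b: True, l: True}


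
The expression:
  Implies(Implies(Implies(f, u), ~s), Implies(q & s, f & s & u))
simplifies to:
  u | ~f | ~q | ~s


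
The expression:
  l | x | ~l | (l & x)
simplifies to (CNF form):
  True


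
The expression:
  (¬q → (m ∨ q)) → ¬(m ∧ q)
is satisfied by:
  {m: False, q: False}
  {q: True, m: False}
  {m: True, q: False}


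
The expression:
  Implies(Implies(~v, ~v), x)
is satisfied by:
  {x: True}


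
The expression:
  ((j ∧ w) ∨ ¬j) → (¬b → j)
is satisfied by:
  {b: True, j: True}
  {b: True, j: False}
  {j: True, b: False}


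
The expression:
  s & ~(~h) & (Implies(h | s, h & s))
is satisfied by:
  {h: True, s: True}


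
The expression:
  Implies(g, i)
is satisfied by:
  {i: True, g: False}
  {g: False, i: False}
  {g: True, i: True}


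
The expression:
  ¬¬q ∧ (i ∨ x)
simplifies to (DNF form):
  (i ∧ q) ∨ (q ∧ x)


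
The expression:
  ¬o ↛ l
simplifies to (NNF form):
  ¬l ∧ ¬o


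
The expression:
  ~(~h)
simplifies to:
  h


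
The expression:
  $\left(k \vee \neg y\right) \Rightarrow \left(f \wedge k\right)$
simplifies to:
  $\left(f \wedge k\right) \vee \left(y \wedge \neg k\right)$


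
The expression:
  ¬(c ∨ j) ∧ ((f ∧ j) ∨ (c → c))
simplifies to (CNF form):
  ¬c ∧ ¬j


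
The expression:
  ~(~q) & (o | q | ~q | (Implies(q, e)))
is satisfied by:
  {q: True}


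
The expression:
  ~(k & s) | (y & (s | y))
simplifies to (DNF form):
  y | ~k | ~s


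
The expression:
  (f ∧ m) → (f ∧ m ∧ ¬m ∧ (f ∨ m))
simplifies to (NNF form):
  ¬f ∨ ¬m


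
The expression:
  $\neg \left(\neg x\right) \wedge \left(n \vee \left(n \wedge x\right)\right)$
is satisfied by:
  {x: True, n: True}


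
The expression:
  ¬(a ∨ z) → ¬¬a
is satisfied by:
  {a: True, z: True}
  {a: True, z: False}
  {z: True, a: False}


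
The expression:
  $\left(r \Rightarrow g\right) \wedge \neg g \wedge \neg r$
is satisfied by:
  {g: False, r: False}


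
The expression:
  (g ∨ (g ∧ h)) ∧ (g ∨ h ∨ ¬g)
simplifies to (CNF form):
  g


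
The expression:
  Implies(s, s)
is always true.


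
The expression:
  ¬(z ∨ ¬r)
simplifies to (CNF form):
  r ∧ ¬z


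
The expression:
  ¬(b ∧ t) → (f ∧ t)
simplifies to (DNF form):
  (b ∧ t) ∨ (f ∧ t)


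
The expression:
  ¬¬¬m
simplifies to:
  ¬m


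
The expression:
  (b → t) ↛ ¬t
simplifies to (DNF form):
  t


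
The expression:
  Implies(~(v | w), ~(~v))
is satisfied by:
  {v: True, w: True}
  {v: True, w: False}
  {w: True, v: False}


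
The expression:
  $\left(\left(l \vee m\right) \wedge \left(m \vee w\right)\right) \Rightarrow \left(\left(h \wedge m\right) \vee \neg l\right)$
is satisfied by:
  {h: True, m: False, l: False, w: False}
  {h: False, m: False, l: False, w: False}
  {w: True, h: True, m: False, l: False}
  {w: True, h: False, m: False, l: False}
  {h: True, m: True, w: False, l: False}
  {m: True, w: False, l: False, h: False}
  {w: True, h: True, m: True, l: False}
  {w: True, m: True, h: False, l: False}
  {h: True, l: True, w: False, m: False}
  {l: True, w: False, m: False, h: False}
  {h: True, l: True, m: True, w: False}
  {w: True, h: True, l: True, m: True}


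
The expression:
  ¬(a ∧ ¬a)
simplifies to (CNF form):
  True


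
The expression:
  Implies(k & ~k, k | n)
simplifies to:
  True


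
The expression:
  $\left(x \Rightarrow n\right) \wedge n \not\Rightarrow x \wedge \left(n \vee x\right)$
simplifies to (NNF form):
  $n \wedge \neg x$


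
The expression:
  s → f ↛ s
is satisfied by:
  {s: False}


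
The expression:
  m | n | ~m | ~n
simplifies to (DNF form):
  True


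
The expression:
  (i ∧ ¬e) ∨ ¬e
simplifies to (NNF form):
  ¬e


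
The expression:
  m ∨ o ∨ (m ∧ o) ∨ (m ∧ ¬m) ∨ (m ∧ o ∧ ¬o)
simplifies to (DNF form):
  m ∨ o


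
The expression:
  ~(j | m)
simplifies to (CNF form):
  ~j & ~m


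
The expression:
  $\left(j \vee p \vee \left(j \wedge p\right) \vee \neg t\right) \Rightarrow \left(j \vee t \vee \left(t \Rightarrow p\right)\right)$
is always true.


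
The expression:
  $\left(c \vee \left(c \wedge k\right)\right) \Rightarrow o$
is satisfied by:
  {o: True, c: False}
  {c: False, o: False}
  {c: True, o: True}


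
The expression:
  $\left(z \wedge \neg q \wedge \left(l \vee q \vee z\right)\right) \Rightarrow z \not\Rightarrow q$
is always true.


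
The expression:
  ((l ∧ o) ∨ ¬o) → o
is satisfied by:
  {o: True}


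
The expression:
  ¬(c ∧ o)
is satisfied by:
  {c: False, o: False}
  {o: True, c: False}
  {c: True, o: False}


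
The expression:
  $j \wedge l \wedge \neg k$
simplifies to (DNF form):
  $j \wedge l \wedge \neg k$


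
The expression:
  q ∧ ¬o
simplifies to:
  q ∧ ¬o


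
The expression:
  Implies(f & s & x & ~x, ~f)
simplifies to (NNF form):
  True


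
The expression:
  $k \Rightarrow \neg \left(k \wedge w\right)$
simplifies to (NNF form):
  $\neg k \vee \neg w$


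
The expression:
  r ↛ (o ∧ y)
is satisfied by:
  {r: True, o: False, y: False}
  {r: True, y: True, o: False}
  {r: True, o: True, y: False}


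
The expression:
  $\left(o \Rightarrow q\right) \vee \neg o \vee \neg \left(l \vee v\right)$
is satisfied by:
  {q: True, v: False, l: False, o: False}
  {q: True, l: True, v: False, o: False}
  {q: True, v: True, l: False, o: False}
  {q: True, l: True, v: True, o: False}
  {q: False, v: False, l: False, o: False}
  {l: True, q: False, v: False, o: False}
  {v: True, q: False, l: False, o: False}
  {l: True, v: True, q: False, o: False}
  {o: True, q: True, v: False, l: False}
  {o: True, l: True, q: True, v: False}
  {o: True, q: True, v: True, l: False}
  {o: True, l: True, q: True, v: True}
  {o: True, q: False, v: False, l: False}


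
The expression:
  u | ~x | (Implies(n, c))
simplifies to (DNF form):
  c | u | ~n | ~x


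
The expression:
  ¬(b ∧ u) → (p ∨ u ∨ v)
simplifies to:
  p ∨ u ∨ v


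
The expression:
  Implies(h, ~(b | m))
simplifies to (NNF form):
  ~h | (~b & ~m)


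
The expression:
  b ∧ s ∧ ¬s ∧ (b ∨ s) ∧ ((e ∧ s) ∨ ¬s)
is never true.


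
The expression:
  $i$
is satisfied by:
  {i: True}


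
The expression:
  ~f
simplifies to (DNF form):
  ~f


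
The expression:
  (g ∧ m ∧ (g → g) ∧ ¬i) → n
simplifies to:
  i ∨ n ∨ ¬g ∨ ¬m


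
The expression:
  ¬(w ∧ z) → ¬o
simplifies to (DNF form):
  (w ∧ z) ∨ ¬o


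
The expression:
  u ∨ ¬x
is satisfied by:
  {u: True, x: False}
  {x: False, u: False}
  {x: True, u: True}


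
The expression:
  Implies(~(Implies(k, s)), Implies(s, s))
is always true.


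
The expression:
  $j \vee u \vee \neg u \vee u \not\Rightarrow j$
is always true.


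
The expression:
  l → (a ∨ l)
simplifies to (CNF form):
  True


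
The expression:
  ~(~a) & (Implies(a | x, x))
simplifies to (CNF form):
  a & x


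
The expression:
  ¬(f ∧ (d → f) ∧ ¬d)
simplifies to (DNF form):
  d ∨ ¬f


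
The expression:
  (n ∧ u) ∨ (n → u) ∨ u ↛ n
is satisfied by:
  {u: True, n: False}
  {n: False, u: False}
  {n: True, u: True}


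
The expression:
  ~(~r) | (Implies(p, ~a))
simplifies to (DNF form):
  r | ~a | ~p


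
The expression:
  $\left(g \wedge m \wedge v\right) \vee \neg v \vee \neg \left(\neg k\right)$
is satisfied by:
  {k: True, m: True, g: True, v: False}
  {k: True, m: True, g: False, v: False}
  {k: True, g: True, v: False, m: False}
  {k: True, g: False, v: False, m: False}
  {m: True, g: True, v: False, k: False}
  {m: True, g: False, v: False, k: False}
  {g: True, m: False, v: False, k: False}
  {g: False, m: False, v: False, k: False}
  {k: True, m: True, v: True, g: True}
  {k: True, m: True, v: True, g: False}
  {k: True, v: True, g: True, m: False}
  {k: True, v: True, g: False, m: False}
  {m: True, v: True, g: True, k: False}


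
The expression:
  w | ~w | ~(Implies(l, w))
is always true.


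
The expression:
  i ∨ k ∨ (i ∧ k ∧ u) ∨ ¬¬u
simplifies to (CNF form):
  i ∨ k ∨ u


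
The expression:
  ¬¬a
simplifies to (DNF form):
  a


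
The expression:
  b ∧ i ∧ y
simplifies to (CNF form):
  b ∧ i ∧ y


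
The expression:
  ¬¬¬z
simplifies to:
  ¬z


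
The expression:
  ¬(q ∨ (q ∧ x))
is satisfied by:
  {q: False}


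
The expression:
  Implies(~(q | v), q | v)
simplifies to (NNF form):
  q | v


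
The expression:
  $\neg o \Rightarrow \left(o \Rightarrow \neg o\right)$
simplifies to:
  $\text{True}$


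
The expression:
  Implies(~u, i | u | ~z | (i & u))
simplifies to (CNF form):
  i | u | ~z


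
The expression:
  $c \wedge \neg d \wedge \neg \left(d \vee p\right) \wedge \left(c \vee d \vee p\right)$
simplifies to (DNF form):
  $c \wedge \neg d \wedge \neg p$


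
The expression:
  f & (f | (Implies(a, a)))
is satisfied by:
  {f: True}


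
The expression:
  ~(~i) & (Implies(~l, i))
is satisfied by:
  {i: True}


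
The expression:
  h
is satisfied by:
  {h: True}


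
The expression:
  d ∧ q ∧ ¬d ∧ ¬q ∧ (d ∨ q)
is never true.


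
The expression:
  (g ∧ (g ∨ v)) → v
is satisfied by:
  {v: True, g: False}
  {g: False, v: False}
  {g: True, v: True}


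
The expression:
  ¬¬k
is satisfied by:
  {k: True}


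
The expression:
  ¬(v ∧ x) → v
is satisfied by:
  {v: True}


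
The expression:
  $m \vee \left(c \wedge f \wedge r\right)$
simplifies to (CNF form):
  $\left(c \vee m\right) \wedge \left(f \vee m\right) \wedge \left(m \vee r\right)$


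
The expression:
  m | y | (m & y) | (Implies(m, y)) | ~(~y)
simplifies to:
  True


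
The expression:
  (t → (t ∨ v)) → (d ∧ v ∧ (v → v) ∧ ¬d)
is never true.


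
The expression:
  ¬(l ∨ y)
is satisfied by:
  {y: False, l: False}


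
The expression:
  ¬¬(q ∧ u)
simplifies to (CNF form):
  q ∧ u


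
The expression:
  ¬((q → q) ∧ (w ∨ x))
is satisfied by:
  {x: False, w: False}


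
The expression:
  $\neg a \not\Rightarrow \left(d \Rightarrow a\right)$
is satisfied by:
  {d: True, a: False}


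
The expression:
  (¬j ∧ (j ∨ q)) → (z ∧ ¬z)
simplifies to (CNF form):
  j ∨ ¬q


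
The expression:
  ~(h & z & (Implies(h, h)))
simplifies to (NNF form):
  ~h | ~z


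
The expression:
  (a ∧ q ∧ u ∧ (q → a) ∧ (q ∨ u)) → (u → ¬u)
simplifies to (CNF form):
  ¬a ∨ ¬q ∨ ¬u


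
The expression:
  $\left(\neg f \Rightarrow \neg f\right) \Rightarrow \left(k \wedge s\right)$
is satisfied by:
  {s: True, k: True}


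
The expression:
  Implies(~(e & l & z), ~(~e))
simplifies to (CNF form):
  e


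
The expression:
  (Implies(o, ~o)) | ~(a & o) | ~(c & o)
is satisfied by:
  {c: False, o: False, a: False}
  {a: True, c: False, o: False}
  {o: True, c: False, a: False}
  {a: True, o: True, c: False}
  {c: True, a: False, o: False}
  {a: True, c: True, o: False}
  {o: True, c: True, a: False}


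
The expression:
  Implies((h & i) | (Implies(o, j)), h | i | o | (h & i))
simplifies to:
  h | i | o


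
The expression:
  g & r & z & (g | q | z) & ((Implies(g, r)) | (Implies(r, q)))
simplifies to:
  g & r & z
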